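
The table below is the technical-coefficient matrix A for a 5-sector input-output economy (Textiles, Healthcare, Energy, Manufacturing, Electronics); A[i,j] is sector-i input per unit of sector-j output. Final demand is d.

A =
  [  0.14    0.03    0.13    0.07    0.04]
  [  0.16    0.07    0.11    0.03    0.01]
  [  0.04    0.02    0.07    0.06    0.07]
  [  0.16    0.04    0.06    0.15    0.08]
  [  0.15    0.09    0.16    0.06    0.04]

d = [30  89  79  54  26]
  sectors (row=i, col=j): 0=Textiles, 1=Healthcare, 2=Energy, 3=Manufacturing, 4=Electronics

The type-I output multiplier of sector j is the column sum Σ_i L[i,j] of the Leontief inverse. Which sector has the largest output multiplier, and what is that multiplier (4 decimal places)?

Textiles (2.0578)

Form M = I − A:
  [  0.86   -0.03   -0.13   -0.07   -0.04]
  [ -0.16    0.93   -0.11   -0.03   -0.01]
  [ -0.04   -0.02    0.93   -0.06   -0.07]
  [ -0.16   -0.04   -0.06    0.85   -0.08]
  [ -0.15   -0.09   -0.16   -0.06    0.96]
Leontief inverse L = M⁻¹:
  [  1.2183    0.0561    0.1978    0.1216    0.0759]
  [  0.2320    1.0935    0.1733    0.0727    0.0398]
  [  0.0932    0.0401    1.1152    0.0944    0.0935]
  [  0.2698    0.0764    0.1469    1.2205    0.1245]
  [  0.2445    0.1227    0.2422    0.1178    1.0806]
Total output x = L · d:
  x_0 = 1.2183·30 + 0.0561·89 + 0.1978·79 + 0.1216·54 + 0.0759·26 = 65.7170
  x_1 = 0.2320·30 + 1.0935·89 + 0.1733·79 + 0.0727·54 + 0.0398·26 = 122.9270
  x_2 = 0.0932·30 + 0.0401·89 + 1.1152·79 + 0.0944·54 + 0.0935·26 = 101.9954
  x_3 = 0.2698·30 + 0.0764·89 + 0.1469·79 + 1.2205·54 + 0.1245·26 = 95.6468
  x_4 = 0.2445·30 + 0.1227·89 + 0.2422·79 + 0.1178·54 + 1.0806·26 = 71.8532
Output multipliers (column sums of L):
  Textiles: 2.0578
  Healthcare: 1.3888
  Energy: 1.8755
  Manufacturing: 1.6272
  Electronics: 1.4142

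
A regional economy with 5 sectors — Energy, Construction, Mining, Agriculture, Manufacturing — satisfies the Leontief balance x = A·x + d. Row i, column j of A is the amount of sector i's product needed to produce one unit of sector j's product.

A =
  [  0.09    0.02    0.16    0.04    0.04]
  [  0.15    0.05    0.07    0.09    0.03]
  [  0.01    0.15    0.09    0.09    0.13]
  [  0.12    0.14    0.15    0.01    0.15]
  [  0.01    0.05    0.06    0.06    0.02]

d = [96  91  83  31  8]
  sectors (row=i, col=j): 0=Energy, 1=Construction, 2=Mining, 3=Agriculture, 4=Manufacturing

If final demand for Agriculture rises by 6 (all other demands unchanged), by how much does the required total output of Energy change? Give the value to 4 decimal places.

0.4675

Form M = I − A:
  [  0.91   -0.02   -0.16   -0.04   -0.04]
  [ -0.15    0.95   -0.07   -0.09   -0.03]
  [ -0.01   -0.15    0.91   -0.09   -0.13]
  [ -0.12   -0.14   -0.15    0.99   -0.15]
  [ -0.01   -0.05   -0.06   -0.06    0.98]
Leontief inverse L = M⁻¹:
  [  1.1250    0.0750    0.2223    0.0779    0.0896]
  [  0.2010    1.1029    0.1464    0.1266    0.0808]
  [  0.0687    0.2153    1.1627    0.1393    0.1849]
  [  0.1808    0.2103    0.2383    1.0709    0.2093]
  [  0.0370    0.0831    0.0955    0.0813    1.0496]
Total output x = L · d:
  x_0 = 1.1250·96 + 0.0750·91 + 0.2223·83 + 0.0779·31 + 0.0896·8 = 136.4047
  x_1 = 0.2010·96 + 1.1029·91 + 0.1464·83 + 0.1266·31 + 0.0808·8 = 136.3743
  x_2 = 0.0687·96 + 0.2153·91 + 1.1627·83 + 0.1393·31 + 0.1849·8 = 128.4806
  x_3 = 0.1808·96 + 0.2103·91 + 0.2383·83 + 1.0709·31 + 0.2093·8 = 91.1383
  x_4 = 0.0370·96 + 0.0831·91 + 0.0955·83 + 0.0813·31 + 1.0496·8 = 29.9591
Δx_0 = L[0,3] · Δd_3 = 0.0779 · 6 = 0.4675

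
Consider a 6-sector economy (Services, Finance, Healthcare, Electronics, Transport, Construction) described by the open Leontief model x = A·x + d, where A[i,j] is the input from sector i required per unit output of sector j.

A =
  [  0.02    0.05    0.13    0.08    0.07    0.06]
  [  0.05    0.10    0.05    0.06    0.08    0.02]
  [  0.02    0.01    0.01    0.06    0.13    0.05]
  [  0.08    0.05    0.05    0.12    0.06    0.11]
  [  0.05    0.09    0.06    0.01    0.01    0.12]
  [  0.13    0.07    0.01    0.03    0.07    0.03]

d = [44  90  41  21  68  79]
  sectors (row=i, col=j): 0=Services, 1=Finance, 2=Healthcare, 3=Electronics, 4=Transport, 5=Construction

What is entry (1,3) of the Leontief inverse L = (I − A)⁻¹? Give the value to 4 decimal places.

L[1,3] = 0.0938

Form M = I − A:
  [  0.98   -0.05   -0.13   -0.08   -0.07   -0.06]
  [ -0.05    0.90   -0.05   -0.06   -0.08   -0.02]
  [ -0.02   -0.01    0.99   -0.06   -0.13   -0.05]
  [ -0.08   -0.05   -0.05    0.88   -0.06   -0.11]
  [ -0.05   -0.09   -0.06   -0.01    0.99   -0.12]
  [ -0.13   -0.07   -0.01   -0.03   -0.07    0.97]
Leontief inverse L = M⁻¹:
  [  1.0573    0.0867    0.1573    0.1176    0.1168    0.1031]
  [  0.0811    1.1380    0.0806    0.0938    0.1181    0.0579]
  [  0.0490    0.0408    1.0329    0.0823    0.1534    0.0854]
  [  0.1290    0.0966    0.0891    1.1675    0.1107    0.1607]
  [  0.0842    0.1241    0.0844    0.0388    1.0499    0.1464]
  [  0.1581    0.1061    0.0464    0.0623    0.1049    1.0653]
Total output x = L · d:
  x_0 = 1.0573·44 + 0.0867·90 + 0.1573·41 + 0.1176·21 + 0.1168·68 + 0.1031·79 = 79.3307
  x_1 = 0.0811·44 + 1.1380·90 + 0.0806·41 + 0.0938·21 + 0.1181·68 + 0.0579·79 = 123.8620
  x_2 = 0.0490·44 + 0.0408·90 + 1.0329·41 + 0.0823·21 + 0.1534·68 + 0.0854·79 = 67.0870
  x_3 = 0.1290·44 + 0.0966·90 + 0.0891·41 + 1.1675·21 + 0.1107·68 + 0.1607·79 = 62.7638
  x_4 = 0.0842·44 + 0.1241·90 + 0.0844·41 + 0.0388·21 + 1.0499·68 + 0.1464·79 = 102.1099
  x_5 = 0.1581·44 + 0.1061·90 + 0.0464·41 + 0.0623·21 + 0.1049·68 + 1.0653·79 = 111.0153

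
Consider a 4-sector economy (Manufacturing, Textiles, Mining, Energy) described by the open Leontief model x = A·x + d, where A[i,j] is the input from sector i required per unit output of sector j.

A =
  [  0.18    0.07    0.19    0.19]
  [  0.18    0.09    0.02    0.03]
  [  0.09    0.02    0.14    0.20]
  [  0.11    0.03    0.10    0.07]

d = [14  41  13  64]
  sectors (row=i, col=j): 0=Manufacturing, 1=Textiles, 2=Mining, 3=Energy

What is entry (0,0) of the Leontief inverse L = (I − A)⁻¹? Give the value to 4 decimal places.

L[0,0] = 1.3298

Form M = I − A:
  [  0.82   -0.07   -0.19   -0.19]
  [ -0.18    0.91   -0.02   -0.03]
  [ -0.09   -0.02    0.86   -0.20]
  [ -0.11   -0.03   -0.10    0.93]
Leontief inverse L = M⁻¹:
  [  1.3298    0.1212    0.3371    0.3481]
  [  0.2733    1.1259    0.0998    0.1136]
  [  0.1889    0.0519    1.2415    0.3072]
  [  0.1864    0.0562    0.1766    1.1531]
Total output x = L · d:
  x_0 = 1.3298·14 + 0.1212·41 + 0.3371·13 + 0.3481·64 = 50.2448
  x_1 = 0.2733·14 + 1.1259·41 + 0.0998·13 + 0.1136·64 = 58.5560
  x_2 = 0.1889·14 + 0.0519·41 + 1.2415·13 + 0.3072·64 = 40.5762
  x_3 = 0.1864·14 + 0.0562·41 + 0.1766·13 + 1.1531·64 = 81.0121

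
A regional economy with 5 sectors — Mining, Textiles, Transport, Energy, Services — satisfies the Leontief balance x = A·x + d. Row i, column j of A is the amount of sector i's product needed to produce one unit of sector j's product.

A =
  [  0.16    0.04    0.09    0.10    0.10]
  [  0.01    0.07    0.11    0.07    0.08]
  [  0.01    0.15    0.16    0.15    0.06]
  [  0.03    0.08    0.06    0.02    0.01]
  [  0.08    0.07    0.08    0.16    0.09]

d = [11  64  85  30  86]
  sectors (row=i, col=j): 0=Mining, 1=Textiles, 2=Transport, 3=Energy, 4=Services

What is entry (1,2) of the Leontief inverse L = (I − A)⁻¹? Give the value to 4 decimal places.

Form M = I − A:
  [  0.84   -0.04   -0.09   -0.10   -0.10]
  [ -0.01    0.93   -0.11   -0.07   -0.08]
  [ -0.01   -0.15    0.84   -0.15   -0.06]
  [ -0.03   -0.08   -0.06    0.98   -0.01]
  [ -0.08   -0.07   -0.08   -0.16    0.91]
Leontief inverse L = M⁻¹:
  [  1.2153    0.1076    0.1723    0.1836    0.1564]
  [  0.0309    1.1238    0.1706    0.1283    0.1149]
  [  0.0363    0.2314    1.2515    0.2296    0.1094]
  [  0.0432    0.1106    0.0974    1.0529    0.0325]
  [  0.1200    0.1357    0.1554    0.2313    1.1368]
Total output x = L · d:
  x_0 = 1.2153·11 + 0.1076·64 + 0.1723·85 + 0.1836·30 + 0.1564·86 = 53.8592
  x_1 = 0.0309·11 + 1.1238·64 + 0.1706·85 + 0.1283·30 + 0.1149·86 = 100.4878
  x_2 = 0.0363·11 + 0.2314·64 + 1.2515·85 + 0.2296·30 + 0.1094·86 = 137.8793
  x_3 = 0.0432·11 + 0.1106·64 + 0.0974·85 + 1.0529·30 + 0.0325·86 = 50.2110
  x_4 = 0.1200·11 + 0.1357·64 + 0.1554·85 + 0.2313·30 + 1.1368·86 = 127.9198

L[1,2] = 0.1706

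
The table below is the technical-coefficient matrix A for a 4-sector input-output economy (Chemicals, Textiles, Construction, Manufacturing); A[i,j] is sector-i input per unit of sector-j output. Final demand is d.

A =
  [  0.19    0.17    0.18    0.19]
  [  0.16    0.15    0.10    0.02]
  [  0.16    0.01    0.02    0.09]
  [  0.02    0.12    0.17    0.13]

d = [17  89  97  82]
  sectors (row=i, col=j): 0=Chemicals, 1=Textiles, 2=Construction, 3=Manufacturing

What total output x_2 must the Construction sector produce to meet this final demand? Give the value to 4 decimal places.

132.2331

Form M = I − A:
  [  0.81   -0.17   -0.18   -0.19]
  [ -0.16    0.85   -0.10   -0.02]
  [ -0.16   -0.01    0.98   -0.09]
  [ -0.02   -0.12   -0.17    0.87]
Leontief inverse L = M⁻¹:
  [  1.3761    0.3278    0.3459    0.3439]
  [  0.2899    1.2527    0.2007    0.1129]
  [  0.2385    0.0844    1.1020    0.1680]
  [  0.1182    0.1968    0.2510    1.2057]
Total output x = L · d:
  x_0 = 1.3761·17 + 0.3278·89 + 0.3459·97 + 0.3439·82 = 114.3161
  x_1 = 0.2899·17 + 1.2527·89 + 0.2007·97 + 0.1129·82 = 145.1396
  x_2 = 0.2385·17 + 0.0844·89 + 1.1020·97 + 0.1680·82 = 132.2331
  x_3 = 0.1182·17 + 0.1968·89 + 0.2510·97 + 1.2057·82 = 142.7387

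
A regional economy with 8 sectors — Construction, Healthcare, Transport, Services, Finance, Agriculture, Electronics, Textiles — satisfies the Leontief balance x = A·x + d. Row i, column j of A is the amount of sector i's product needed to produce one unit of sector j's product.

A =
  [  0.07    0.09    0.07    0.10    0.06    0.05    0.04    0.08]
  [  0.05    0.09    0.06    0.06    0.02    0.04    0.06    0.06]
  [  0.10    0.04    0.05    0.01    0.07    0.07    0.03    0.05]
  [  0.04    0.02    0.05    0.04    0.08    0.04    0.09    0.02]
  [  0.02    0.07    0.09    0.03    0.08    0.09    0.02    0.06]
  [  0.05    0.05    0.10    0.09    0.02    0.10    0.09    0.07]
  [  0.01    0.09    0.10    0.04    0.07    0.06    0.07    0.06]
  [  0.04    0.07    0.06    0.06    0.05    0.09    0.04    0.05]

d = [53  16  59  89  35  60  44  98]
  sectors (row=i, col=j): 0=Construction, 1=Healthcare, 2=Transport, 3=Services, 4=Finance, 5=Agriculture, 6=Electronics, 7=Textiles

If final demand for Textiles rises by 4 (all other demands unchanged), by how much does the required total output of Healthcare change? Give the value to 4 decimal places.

0.4244

Form M = I − A:
  [  0.93   -0.09   -0.07   -0.10   -0.06   -0.05   -0.04   -0.08]
  [ -0.05    0.91   -0.06   -0.06   -0.02   -0.04   -0.06   -0.06]
  [ -0.10   -0.04    0.95   -0.01   -0.07   -0.07   -0.03   -0.05]
  [ -0.04   -0.02   -0.05    0.96   -0.08   -0.04   -0.09   -0.02]
  [ -0.02   -0.07   -0.09   -0.03    0.92   -0.09   -0.02   -0.06]
  [ -0.05   -0.05   -0.10   -0.09   -0.02    0.90   -0.09   -0.07]
  [ -0.01   -0.09   -0.10   -0.04   -0.07   -0.06    0.93   -0.06]
  [ -0.04   -0.07   -0.06   -0.06   -0.05   -0.09   -0.04    0.95]
Leontief inverse L = M⁻¹:
  [  1.1218    0.1567    0.1436    0.1557    0.1186    0.1195    0.0981    0.1377]
  [  0.0909    1.1442    0.1184    0.1041    0.0648    0.0939    0.1067    0.1061]
  [  0.1412    0.0945    1.1101    0.0568    0.1143    0.1270    0.0725    0.0986]
  [  0.0727    0.0673    0.1048    1.0760    0.1228    0.0900    0.1290    0.0611]
  [  0.0643    0.1248    0.1533    0.0752    1.1264    0.1524    0.0667    0.1095]
  [  0.1038    0.1171    0.1782    0.1470    0.0799    1.1736    0.1529    0.1298]
  [  0.0561    0.1505    0.1679    0.0862    0.1213    0.1248    1.1207    0.1125]
  [  0.0830    0.1251    0.1235    0.1073    0.0967    0.1501    0.0899    1.0991]
Total output x = L · d:
  x_0 = 1.1218·53 + 0.1567·16 + 0.1436·59 + 0.1557·89 + 0.1186·35 + 0.1195·60 + 0.0981·44 + 0.1377·98 = 113.4272
  x_1 = 0.0909·53 + 1.1442·16 + 0.1184·59 + 0.1041·89 + 0.0648·35 + 0.0939·60 + 0.1067·44 + 0.1061·98 = 62.3723
  x_2 = 0.1412·53 + 0.0945·16 + 1.1101·59 + 0.0568·89 + 0.1143·35 + 0.1270·60 + 0.0725·44 + 0.0986·98 = 104.0273
  x_3 = 0.0727·53 + 0.0673·16 + 0.1048·59 + 1.0760·89 + 0.1228·35 + 0.0900·60 + 0.1290·44 + 0.0611·98 = 128.2285
  x_4 = 0.0643·53 + 0.1248·16 + 0.1533·59 + 0.0752·89 + 1.1264·35 + 0.1524·60 + 0.0667·44 + 0.1095·98 = 83.3791
  x_5 = 0.1038·53 + 0.1171·16 + 0.1782·59 + 0.1470·89 + 0.0799·35 + 1.1736·60 + 0.1529·44 + 0.1298·98 = 123.6266
  x_6 = 0.0561·53 + 0.1505·16 + 0.1679·59 + 0.0862·89 + 0.1213·35 + 0.1248·60 + 1.1207·44 + 0.1125·98 = 95.0234
  x_7 = 0.0830·53 + 0.1251·16 + 0.1235·59 + 0.1073·89 + 0.0967·35 + 0.1501·60 + 0.0899·44 + 1.0991·98 = 147.2998
Δx_1 = L[1,7] · Δd_7 = 0.1061 · 4 = 0.4244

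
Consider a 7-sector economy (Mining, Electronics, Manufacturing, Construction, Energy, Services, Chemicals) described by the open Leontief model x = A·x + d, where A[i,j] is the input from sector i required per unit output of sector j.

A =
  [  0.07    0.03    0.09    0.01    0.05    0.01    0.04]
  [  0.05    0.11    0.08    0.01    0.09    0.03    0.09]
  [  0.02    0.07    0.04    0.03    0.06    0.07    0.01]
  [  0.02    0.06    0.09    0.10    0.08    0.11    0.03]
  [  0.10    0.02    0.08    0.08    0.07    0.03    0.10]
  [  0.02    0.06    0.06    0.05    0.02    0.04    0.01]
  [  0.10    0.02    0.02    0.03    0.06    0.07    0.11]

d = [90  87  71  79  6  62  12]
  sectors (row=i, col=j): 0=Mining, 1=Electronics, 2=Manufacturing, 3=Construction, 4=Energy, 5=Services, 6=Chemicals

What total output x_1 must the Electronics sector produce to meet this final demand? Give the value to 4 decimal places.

Form M = I − A:
  [  0.93   -0.03   -0.09   -0.01   -0.05   -0.01   -0.04]
  [ -0.05    0.89   -0.08   -0.01   -0.09   -0.03   -0.09]
  [ -0.02   -0.07    0.96   -0.03   -0.06   -0.07   -0.01]
  [ -0.02   -0.06   -0.09    0.90   -0.08   -0.11   -0.03]
  [ -0.10   -0.02   -0.08   -0.08    0.93   -0.03   -0.10]
  [ -0.02   -0.06   -0.06   -0.05   -0.02    0.96   -0.01]
  [ -0.10   -0.02   -0.02   -0.03   -0.06   -0.07    0.89]
Leontief inverse L = M⁻¹:
  [  1.0977    0.0538    0.1200    0.0279    0.0793    0.0324    0.0663]
  [  0.0967    1.1501    0.1271    0.0387    0.1384    0.0652    0.1397]
  [  0.0451    0.0986    1.0731    0.0518    0.0900    0.0932    0.0370]
  [  0.0578    0.1049    0.1428    1.1400    0.1283    0.1540    0.0694]
  [  0.1454    0.0560    0.1296    0.1147    1.1175    0.0713    0.1439]
  [  0.0392    0.0863    0.0883    0.0686    0.0469    1.0628    0.0310]
  [  0.1414    0.0482    0.0609    0.0567    0.0974    0.1008    1.1495]
Total output x = L · d:
  x_0 = 1.0977·90 + 0.0538·87 + 0.1200·71 + 0.0279·79 + 0.0793·6 + 0.0324·62 + 0.0663·12 = 117.4728
  x_1 = 0.0967·90 + 1.1501·87 + 0.1271·71 + 0.0387·79 + 0.1384·6 + 0.0652·62 + 0.1397·12 = 127.3829
  x_2 = 0.0451·90 + 0.0986·87 + 1.0731·71 + 0.0518·79 + 0.0900·6 + 0.0932·62 + 0.0370·12 = 99.6803
  x_3 = 0.0578·90 + 0.1049·87 + 0.1428·71 + 1.1400·79 + 0.1283·6 + 0.1540·62 + 0.0694·12 = 125.6664
  x_4 = 0.1454·90 + 0.0560·87 + 0.1296·71 + 0.1147·79 + 1.1175·6 + 0.0713·62 + 0.1439·12 = 49.0708
  x_5 = 0.0392·90 + 0.0863·87 + 0.0883·71 + 0.0686·79 + 0.0469·6 + 1.0628·62 + 0.0310·12 = 89.2724
  x_6 = 0.1414·90 + 0.0482·87 + 0.0609·71 + 0.0567·79 + 0.0974·6 + 0.1008·62 + 1.1495·12 = 46.3504

127.3829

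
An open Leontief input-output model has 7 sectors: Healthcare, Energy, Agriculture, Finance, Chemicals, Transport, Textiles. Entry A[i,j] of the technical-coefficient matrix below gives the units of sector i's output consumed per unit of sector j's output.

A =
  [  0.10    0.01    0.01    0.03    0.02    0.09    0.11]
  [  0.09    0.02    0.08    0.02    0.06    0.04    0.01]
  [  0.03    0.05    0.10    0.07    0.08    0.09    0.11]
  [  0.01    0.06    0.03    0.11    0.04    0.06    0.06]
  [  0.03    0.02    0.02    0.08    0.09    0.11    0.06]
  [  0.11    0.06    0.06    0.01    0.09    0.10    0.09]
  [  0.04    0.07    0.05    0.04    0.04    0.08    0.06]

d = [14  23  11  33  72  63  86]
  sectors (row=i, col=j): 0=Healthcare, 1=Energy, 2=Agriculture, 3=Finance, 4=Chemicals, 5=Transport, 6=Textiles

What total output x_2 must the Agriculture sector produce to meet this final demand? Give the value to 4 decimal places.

55.5443

Form M = I − A:
  [  0.90   -0.01   -0.01   -0.03   -0.02   -0.09   -0.11]
  [ -0.09    0.98   -0.08   -0.02   -0.06   -0.04   -0.01]
  [ -0.03   -0.05    0.90   -0.07   -0.08   -0.09   -0.11]
  [ -0.01   -0.06   -0.03    0.89   -0.04   -0.06   -0.06]
  [ -0.03   -0.02   -0.02   -0.08    0.91   -0.11   -0.06]
  [ -0.11   -0.06   -0.06   -0.01   -0.09    0.90   -0.09]
  [ -0.04   -0.07   -0.05   -0.04   -0.04   -0.08    0.94]
Leontief inverse L = M⁻¹:
  [  1.1434    0.0384    0.0377    0.0561    0.0547    0.1444    0.1595]
  [  0.1247    1.0414    0.1067    0.0480    0.0942    0.0891    0.0558]
  [  0.0818    0.0924    1.1482    0.1174    0.1384    0.1676    0.1773]
  [  0.0442    0.0892    0.0613    1.1447    0.0778    0.1094    0.1018]
  [  0.0720    0.0522    0.0522    0.1167    1.1355    0.1712    0.1114]
  [  0.1694    0.0963    0.1026    0.0493    0.1447    1.1776    0.1580]
  [  0.0817    0.0983    0.0842    0.0701    0.0806    0.1339    1.1067]
Total output x = L · d:
  x_0 = 1.1434·14 + 0.0384·23 + 0.0377·11 + 0.0561·33 + 0.0547·72 + 0.1444·63 + 0.1595·86 = 45.9138
  x_1 = 0.1247·14 + 1.0414·23 + 0.1067·11 + 0.0480·33 + 0.0942·72 + 0.0891·63 + 0.0558·86 = 45.6429
  x_2 = 0.0818·14 + 0.0924·23 + 1.1482·11 + 0.1174·33 + 0.1384·72 + 0.1676·63 + 0.1773·86 = 55.5443
  x_3 = 0.0442·14 + 0.0892·23 + 0.0613·11 + 1.1447·33 + 0.0778·72 + 0.1094·63 + 0.1018·86 = 62.3703
  x_4 = 0.0720·14 + 0.0522·23 + 0.0522·11 + 0.1167·33 + 1.1355·72 + 0.1712·63 + 0.1114·86 = 108.7504
  x_5 = 0.1694·14 + 0.0963·23 + 0.1026·11 + 0.0493·33 + 0.1447·72 + 1.1776·63 + 0.1580·86 = 105.5315
  x_6 = 0.0817·14 + 0.0983·23 + 0.0842·11 + 0.0701·33 + 0.0806·72 + 0.1339·63 + 1.1067·86 = 116.0597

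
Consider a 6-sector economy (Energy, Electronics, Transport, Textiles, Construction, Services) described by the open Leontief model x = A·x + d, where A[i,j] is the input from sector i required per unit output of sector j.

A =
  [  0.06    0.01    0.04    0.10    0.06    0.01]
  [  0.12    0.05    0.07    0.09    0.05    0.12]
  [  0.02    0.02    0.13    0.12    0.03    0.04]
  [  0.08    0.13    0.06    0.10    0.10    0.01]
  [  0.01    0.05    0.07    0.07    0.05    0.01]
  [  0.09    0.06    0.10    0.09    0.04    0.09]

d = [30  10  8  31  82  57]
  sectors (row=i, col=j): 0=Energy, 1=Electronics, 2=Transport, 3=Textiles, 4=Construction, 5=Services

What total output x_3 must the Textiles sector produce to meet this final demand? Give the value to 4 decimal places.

57.5820

Form M = I − A:
  [  0.94   -0.01   -0.04   -0.10   -0.06   -0.01]
  [ -0.12    0.95   -0.07   -0.09   -0.05   -0.12]
  [ -0.02   -0.02    0.87   -0.12   -0.03   -0.04]
  [ -0.08   -0.13   -0.06    0.90   -0.10   -0.01]
  [ -0.01   -0.05   -0.07   -0.07    0.95   -0.01]
  [ -0.09   -0.06   -0.10   -0.09   -0.04    0.91]
Leontief inverse L = M⁻¹:
  [  1.0856    0.0387    0.0727    0.1434    0.0890    0.0228]
  [  0.1730    1.0954    0.1334    0.1696    0.0972    0.1551]
  [  0.0546    0.0576    1.1815    0.1807    0.0655    0.0628]
  [  0.1306    0.1751    0.1180    1.1747    0.1467    0.0442]
  [  0.0356    0.0763    0.1052    0.1121    1.0752    0.0281]
  [  0.1393    0.1031    0.1621    0.1663    0.0842    1.1239]
Total output x = L · d:
  x_0 = 1.0856·30 + 0.0387·10 + 0.0727·8 + 0.1434·31 + 0.0890·82 + 0.0228·57 = 46.5756
  x_1 = 0.1730·30 + 1.0954·10 + 0.1334·8 + 0.1696·31 + 0.0972·82 + 0.1551·57 = 39.2818
  x_2 = 0.0546·30 + 0.0576·10 + 1.1815·8 + 0.1807·31 + 0.0655·82 + 0.0628·57 = 26.2179
  x_3 = 0.1306·30 + 0.1751·10 + 0.1180·8 + 1.1747·31 + 0.1467·82 + 0.0442·57 = 57.5820
  x_4 = 0.0356·30 + 0.0763·10 + 0.1052·8 + 0.1121·31 + 1.0752·82 + 0.0281·57 = 95.9180
  x_5 = 0.1393·30 + 0.1031·10 + 0.1621·8 + 0.1663·31 + 0.0842·82 + 1.1239·57 = 82.6259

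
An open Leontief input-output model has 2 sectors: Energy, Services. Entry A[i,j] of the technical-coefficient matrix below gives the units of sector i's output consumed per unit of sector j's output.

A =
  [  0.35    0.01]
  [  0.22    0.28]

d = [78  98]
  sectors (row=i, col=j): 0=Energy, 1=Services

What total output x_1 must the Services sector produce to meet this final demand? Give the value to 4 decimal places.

173.5938

Form M = I − A:
  [  0.65   -0.01]
  [ -0.22    0.72]
Leontief inverse L = M⁻¹:
  [  1.5457    0.0215]
  [  0.4723    1.3954]
Total output x = L · d:
  x_0 = 1.5457·78 + 0.0215·98 = 122.6707
  x_1 = 0.4723·78 + 1.3954·98 = 173.5938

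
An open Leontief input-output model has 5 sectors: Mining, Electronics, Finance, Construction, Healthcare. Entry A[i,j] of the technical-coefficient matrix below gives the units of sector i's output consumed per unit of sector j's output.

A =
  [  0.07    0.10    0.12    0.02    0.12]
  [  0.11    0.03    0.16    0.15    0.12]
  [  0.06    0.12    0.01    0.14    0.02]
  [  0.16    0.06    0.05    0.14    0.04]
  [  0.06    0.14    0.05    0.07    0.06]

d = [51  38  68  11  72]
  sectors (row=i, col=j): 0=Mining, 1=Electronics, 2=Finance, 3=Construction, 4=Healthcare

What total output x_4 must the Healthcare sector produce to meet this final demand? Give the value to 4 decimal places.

103.3008

Form M = I − A:
  [  0.93   -0.10   -0.12   -0.02   -0.12]
  [ -0.11    0.97   -0.16   -0.15   -0.12]
  [ -0.06   -0.12    0.99   -0.14   -0.02]
  [ -0.16   -0.06   -0.05    0.86   -0.04]
  [ -0.06   -0.14   -0.05   -0.07    0.94]
Leontief inverse L = M⁻¹:
  [  1.1354    0.1706    0.1790    0.0995    0.1748]
  [  0.2029    1.1224    0.2281    0.2526    0.1848]
  [  0.1298    0.1686    1.0673    0.2119    0.0698]
  [  0.2389    0.1290    0.1164    1.2180    0.1013]
  [  0.1274    0.1966    0.1108    0.1460    1.1138]
Total output x = L · d:
  x_0 = 1.1354·51 + 0.1706·38 + 0.1790·68 + 0.0995·11 + 0.1748·72 = 90.2402
  x_1 = 0.2029·51 + 1.1224·38 + 0.2281·68 + 0.2526·11 + 0.1848·72 = 84.5868
  x_2 = 0.1298·51 + 0.1686·38 + 1.0673·68 + 0.2119·11 + 0.0698·72 = 92.9570
  x_3 = 0.2389·51 + 0.1290·38 + 0.1164·68 + 1.2180·11 + 0.1013·72 = 45.6901
  x_4 = 0.1274·51 + 0.1966·38 + 0.1108·68 + 0.1460·11 + 1.1138·72 = 103.3008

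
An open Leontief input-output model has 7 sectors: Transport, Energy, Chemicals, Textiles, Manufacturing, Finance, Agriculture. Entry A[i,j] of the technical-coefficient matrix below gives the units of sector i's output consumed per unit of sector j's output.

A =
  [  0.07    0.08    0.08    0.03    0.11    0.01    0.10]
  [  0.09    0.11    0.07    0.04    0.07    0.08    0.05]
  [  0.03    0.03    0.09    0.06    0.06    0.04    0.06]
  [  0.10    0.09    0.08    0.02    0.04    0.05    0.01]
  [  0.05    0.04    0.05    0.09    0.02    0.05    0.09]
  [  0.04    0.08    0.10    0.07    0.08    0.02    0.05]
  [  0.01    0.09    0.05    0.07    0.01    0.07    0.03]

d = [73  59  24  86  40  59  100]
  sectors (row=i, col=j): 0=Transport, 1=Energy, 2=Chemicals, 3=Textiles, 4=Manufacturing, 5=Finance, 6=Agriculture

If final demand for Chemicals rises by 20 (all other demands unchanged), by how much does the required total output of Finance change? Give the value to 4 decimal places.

Form M = I − A:
  [  0.93   -0.08   -0.08   -0.03   -0.11   -0.01   -0.10]
  [ -0.09    0.89   -0.07   -0.04   -0.07   -0.08   -0.05]
  [ -0.03   -0.03    0.91   -0.06   -0.06   -0.04   -0.06]
  [ -0.10   -0.09   -0.08    0.98   -0.04   -0.05   -0.01]
  [ -0.05   -0.04   -0.05   -0.09    0.98   -0.05   -0.09]
  [ -0.04   -0.08   -0.10   -0.07   -0.08    0.98   -0.05]
  [ -0.01   -0.09   -0.05   -0.07   -0.01   -0.07    0.97]
Leontief inverse L = M⁻¹:
  [  1.1133    0.1387    0.1373    0.0763    0.1520    0.0505    0.1479]
  [  0.1406    1.1764    0.1362    0.0879    0.1227    0.1211    0.1021]
  [  0.0629    0.0734    1.1362    0.0946    0.0923    0.0692    0.0937]
  [  0.1399    0.1401    0.1322    1.0557    0.0840    0.0802    0.0526]
  [  0.0869    0.0909    0.0993    0.1240    1.0557    0.0813    0.1232]
  [  0.0827    0.1335    0.1550    0.1105    0.1200    1.0568    0.0917]
  [  0.0447    0.1350    0.0944    0.0993    0.0433    0.0982    1.0584]
Total output x = L · d:
  x_0 = 1.1133·73 + 0.1387·59 + 0.1373·24 + 0.0763·86 + 0.1520·40 + 0.0505·59 + 0.1479·100 = 123.1591
  x_1 = 0.1406·73 + 1.1764·59 + 0.1362·24 + 0.0879·86 + 0.1227·40 + 0.1211·59 + 0.1021·100 = 112.7565
  x_2 = 0.0629·73 + 0.0734·59 + 1.1362·24 + 0.0946·86 + 0.0923·40 + 0.0692·59 + 0.0937·100 = 61.4659
  x_3 = 0.1399·73 + 0.1401·59 + 0.1322·24 + 1.0557·86 + 0.0840·40 + 0.0802·59 + 0.0526·100 = 125.7886
  x_4 = 0.0869·73 + 0.0909·59 + 0.0993·24 + 0.1240·86 + 1.0557·40 + 0.0813·59 + 0.1232·100 = 84.1043
  x_5 = 0.0827·73 + 0.1335·59 + 0.1550·24 + 0.1105·86 + 0.1200·40 + 1.0568·59 + 0.0917·100 = 103.4665
  x_6 = 0.0447·73 + 0.1350·59 + 0.0944·24 + 0.0993·86 + 0.0433·40 + 0.0982·59 + 1.0584·100 = 135.4040
Δx_5 = L[5,2] · Δd_2 = 0.1550 · 20 = 3.1005

3.1005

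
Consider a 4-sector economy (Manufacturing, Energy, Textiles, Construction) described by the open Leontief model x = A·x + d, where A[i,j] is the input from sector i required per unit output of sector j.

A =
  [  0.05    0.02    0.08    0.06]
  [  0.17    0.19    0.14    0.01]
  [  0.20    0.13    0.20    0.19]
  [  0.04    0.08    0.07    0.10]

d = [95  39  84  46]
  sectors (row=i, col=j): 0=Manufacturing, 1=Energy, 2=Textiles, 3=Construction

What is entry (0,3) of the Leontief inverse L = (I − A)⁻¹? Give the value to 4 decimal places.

L[0,3] = 0.1007

Form M = I − A:
  [  0.95   -0.02   -0.08   -0.06]
  [ -0.17    0.81   -0.14   -0.01]
  [ -0.20   -0.13    0.80   -0.19]
  [ -0.04   -0.08   -0.07    0.90]
Leontief inverse L = M⁻¹:
  [  1.0942    0.0576    0.1283    0.1007]
  [  0.2905    1.2928    0.2631    0.0893]
  [  0.3448    0.2571    1.3568    0.3123]
  [  0.1013    0.1375    0.1346    1.1478]
Total output x = L · d:
  x_0 = 1.0942·95 + 0.0576·39 + 0.1283·84 + 0.1007·46 = 121.5993
  x_1 = 0.2905·95 + 1.2928·39 + 0.2631·84 + 0.0893·46 = 104.2216
  x_2 = 0.3448·95 + 0.2571·39 + 1.3568·84 + 0.3123·46 = 171.1195
  x_3 = 0.1013·95 + 0.1375·39 + 0.1346·84 + 1.1478·46 = 79.0890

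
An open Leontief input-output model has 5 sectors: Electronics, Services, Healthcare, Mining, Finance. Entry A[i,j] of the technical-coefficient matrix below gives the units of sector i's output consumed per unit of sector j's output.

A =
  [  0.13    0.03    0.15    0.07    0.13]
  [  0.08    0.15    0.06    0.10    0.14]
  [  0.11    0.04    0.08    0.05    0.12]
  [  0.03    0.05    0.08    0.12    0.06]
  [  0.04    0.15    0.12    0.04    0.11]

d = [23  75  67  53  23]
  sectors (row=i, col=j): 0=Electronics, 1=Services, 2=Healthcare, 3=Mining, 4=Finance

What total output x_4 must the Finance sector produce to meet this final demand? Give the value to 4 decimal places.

66.3549

Form M = I − A:
  [  0.87   -0.03   -0.15   -0.07   -0.13]
  [ -0.08    0.85   -0.06   -0.10   -0.14]
  [ -0.11   -0.04    0.92   -0.05   -0.12]
  [ -0.03   -0.05   -0.08    0.88   -0.06]
  [ -0.04   -0.15   -0.12   -0.04    0.89]
Leontief inverse L = M⁻¹:
  [  1.2053    0.1032    0.2453    0.1322    0.2343]
  [  0.1512    1.2434    0.1534    0.1734    0.2500]
  [  0.1684    0.1021    1.1563    0.0999    0.2033]
  [  0.0722    0.0993    0.1358    1.1667    0.1231]
  [  0.1056    0.2324    0.1989    0.1011    1.2092]
Total output x = L · d:
  x_0 = 1.2053·23 + 0.1032·75 + 0.2453·67 + 0.1322·53 + 0.2343·23 = 64.2892
  x_1 = 0.1512·23 + 1.2434·75 + 0.1534·67 + 0.1734·53 + 0.2500·23 = 121.9509
  x_2 = 0.1684·23 + 0.1021·75 + 1.1563·67 + 0.0999·53 + 0.2033·23 = 98.9738
  x_3 = 0.0722·23 + 0.0993·75 + 0.1358·67 + 1.1667·53 + 0.1231·23 = 82.8698
  x_4 = 0.1056·23 + 0.2324·75 + 0.1989·67 + 0.1011·53 + 1.2092·23 = 66.3549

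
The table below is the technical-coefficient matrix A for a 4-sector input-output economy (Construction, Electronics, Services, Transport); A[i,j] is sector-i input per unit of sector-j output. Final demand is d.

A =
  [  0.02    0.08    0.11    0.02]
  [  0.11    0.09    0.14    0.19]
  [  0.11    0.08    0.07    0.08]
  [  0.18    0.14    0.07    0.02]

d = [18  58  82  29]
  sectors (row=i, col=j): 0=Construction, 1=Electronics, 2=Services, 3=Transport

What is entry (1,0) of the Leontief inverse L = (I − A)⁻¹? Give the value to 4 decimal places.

L[1,0] = 0.2023

Form M = I − A:
  [  0.98   -0.08   -0.11   -0.02]
  [ -0.11    0.91   -0.14   -0.19]
  [ -0.11   -0.08    0.93   -0.08]
  [ -0.18   -0.14   -0.07    0.98]
Leontief inverse L = M⁻¹:
  [  1.0600    0.1147    0.1468    0.0559]
  [  0.2023    1.1744    0.2195    0.2497]
  [  0.1630    0.1316    1.1234    0.1206]
  [  0.2352    0.1982    0.1386    1.0750]
Total output x = L · d:
  x_0 = 1.0600·18 + 0.1147·58 + 0.1468·82 + 0.0559·29 = 39.3941
  x_1 = 0.2023·18 + 1.1744·58 + 0.2195·82 + 0.2497·29 = 97.0010
  x_2 = 0.1630·18 + 0.1316·58 + 1.1234·82 + 0.1206·29 = 106.1882
  x_3 = 0.2352·18 + 0.1982·58 + 0.1386·82 + 1.0750·29 = 58.2696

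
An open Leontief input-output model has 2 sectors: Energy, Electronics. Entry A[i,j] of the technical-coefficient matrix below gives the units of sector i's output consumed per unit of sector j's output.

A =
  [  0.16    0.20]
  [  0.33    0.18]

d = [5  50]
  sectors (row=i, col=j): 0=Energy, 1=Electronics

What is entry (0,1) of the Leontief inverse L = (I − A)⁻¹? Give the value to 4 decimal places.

L[0,1] = 0.3211

Form M = I − A:
  [  0.84   -0.20]
  [ -0.33    0.82]
Leontief inverse L = M⁻¹:
  [  1.3166    0.3211]
  [  0.5299    1.3487]
Total output x = L · d:
  x_0 = 1.3166·5 + 0.3211·50 = 22.6397
  x_1 = 0.5299·5 + 1.3487·50 = 70.0867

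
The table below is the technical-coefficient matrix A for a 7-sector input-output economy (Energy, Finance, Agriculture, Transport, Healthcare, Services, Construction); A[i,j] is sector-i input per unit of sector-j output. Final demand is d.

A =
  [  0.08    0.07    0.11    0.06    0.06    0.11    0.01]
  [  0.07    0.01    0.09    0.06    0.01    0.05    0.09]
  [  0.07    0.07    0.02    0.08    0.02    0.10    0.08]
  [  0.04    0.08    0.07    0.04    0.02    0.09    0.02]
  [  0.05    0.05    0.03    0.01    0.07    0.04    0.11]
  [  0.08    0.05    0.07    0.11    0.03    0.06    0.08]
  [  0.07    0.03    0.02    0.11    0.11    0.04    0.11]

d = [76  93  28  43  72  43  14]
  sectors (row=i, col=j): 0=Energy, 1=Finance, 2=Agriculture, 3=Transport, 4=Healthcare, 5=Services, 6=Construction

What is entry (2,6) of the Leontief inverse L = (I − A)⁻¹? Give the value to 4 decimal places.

L[2,6] = 0.1325

Form M = I − A:
  [  0.92   -0.07   -0.11   -0.06   -0.06   -0.11   -0.01]
  [ -0.07    0.99   -0.09   -0.06   -0.01   -0.05   -0.09]
  [ -0.07   -0.07    0.98   -0.08   -0.02   -0.10   -0.08]
  [ -0.04   -0.08   -0.07    0.96   -0.02   -0.09   -0.02]
  [ -0.05   -0.05   -0.03   -0.01    0.93   -0.04   -0.11]
  [ -0.08   -0.05   -0.07   -0.11   -0.03    0.94   -0.08]
  [ -0.07   -0.03   -0.02   -0.11   -0.11   -0.04    0.89]
Leontief inverse L = M⁻¹:
  [  1.1394    0.1178    0.1643    0.1214    0.0948    0.1757    0.0697]
  [  0.1158    1.0478    0.1285    0.1110    0.0432    0.1012    0.1357]
  [  0.1223    0.1100    1.0695    0.1372    0.0557    0.1551    0.1325]
  [  0.0833    0.1125    0.1097    1.0865    0.0443    0.1360    0.0643]
  [  0.0928    0.0804    0.0647    0.0554    1.1063    0.0812    0.1603]
  [  0.1355    0.0961    0.1212    0.1694    0.0682    1.1226    0.1353]
  [  0.1241    0.0752    0.0683    0.1651    0.1554    0.0980    1.1705]
Total output x = L · d:
  x_0 = 1.1394·76 + 0.1178·93 + 0.1643·28 + 0.1214·43 + 0.0948·72 + 0.1757·43 + 0.0697·14 = 122.7257
  x_1 = 0.1158·76 + 1.0478·93 + 0.1285·28 + 0.1110·43 + 0.0432·72 + 0.1012·43 + 0.1357·14 = 123.9751
  x_2 = 0.1223·76 + 0.1100·93 + 1.0695·28 + 0.1372·43 + 0.0557·72 + 0.1551·43 + 0.1325·14 = 67.9087
  x_3 = 0.0833·76 + 0.1125·93 + 0.1097·28 + 1.0865·43 + 0.0443·72 + 0.1360·43 + 0.0643·14 = 76.5174
  x_4 = 0.0928·76 + 0.0804·93 + 0.0647·28 + 0.0554·43 + 1.1063·72 + 0.0812·43 + 0.1603·14 = 104.1212
  x_5 = 0.1355·76 + 0.0961·93 + 0.1212·28 + 0.1694·43 + 0.0682·72 + 1.1226·43 + 0.1353·14 = 84.9890
  x_6 = 0.1241·76 + 0.0752·93 + 0.0683·28 + 0.1651·43 + 0.1554·72 + 0.0980·43 + 1.1705·14 = 57.2338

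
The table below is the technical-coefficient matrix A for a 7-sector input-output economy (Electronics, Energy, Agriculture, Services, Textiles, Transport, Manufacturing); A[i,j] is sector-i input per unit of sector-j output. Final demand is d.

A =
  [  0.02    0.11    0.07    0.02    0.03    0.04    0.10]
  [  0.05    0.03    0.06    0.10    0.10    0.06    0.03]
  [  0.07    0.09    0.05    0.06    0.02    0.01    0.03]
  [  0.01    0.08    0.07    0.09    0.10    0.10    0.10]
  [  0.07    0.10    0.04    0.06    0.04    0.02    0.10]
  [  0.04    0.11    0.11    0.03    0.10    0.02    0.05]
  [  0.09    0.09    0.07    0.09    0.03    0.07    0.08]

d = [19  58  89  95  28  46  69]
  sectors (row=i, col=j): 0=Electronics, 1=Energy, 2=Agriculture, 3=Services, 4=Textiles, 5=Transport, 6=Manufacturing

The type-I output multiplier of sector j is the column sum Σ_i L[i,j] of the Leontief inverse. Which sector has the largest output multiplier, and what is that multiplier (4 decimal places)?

Energy (2.0742)

Form M = I − A:
  [  0.98   -0.11   -0.07   -0.02   -0.03   -0.04   -0.10]
  [ -0.05    0.97   -0.06   -0.10   -0.10   -0.06   -0.03]
  [ -0.07   -0.09    0.95   -0.06   -0.02   -0.01   -0.03]
  [ -0.01   -0.08   -0.07    0.91   -0.10   -0.10   -0.10]
  [ -0.07   -0.10   -0.04   -0.06    0.96   -0.02   -0.10]
  [ -0.04   -0.11   -0.11   -0.03   -0.10    0.98   -0.05]
  [ -0.09   -0.09   -0.07   -0.09   -0.03   -0.07    0.92]
Leontief inverse L = M⁻¹:
  [  1.0592    0.1658    0.1159    0.0706    0.0723    0.0735    0.1438]
  [  0.0880    1.0979    0.1108    0.1514    0.1480    0.0966    0.0868]
  [  0.0979    0.1373    1.0881    0.1010    0.0569    0.0400    0.0699]
  [  0.0632    0.1648    0.1369    1.1597    0.1635    0.1478    0.1686]
  [  0.1103    0.1637    0.0911    0.1154    1.0872    0.0604    0.1543]
  [  0.0842    0.1758    0.1596    0.0863    0.1464    1.0554    0.1027]
  [  0.1359    0.1689    0.1335    0.1532    0.0885    0.1164    1.1442]
Total output x = L · d:
  x_0 = 1.0592·19 + 0.1658·58 + 0.1159·89 + 0.0706·95 + 0.0723·28 + 0.0735·46 + 0.1438·69 = 62.0911
  x_1 = 0.0880·19 + 1.0979·58 + 0.1108·89 + 0.1514·95 + 0.1480·28 + 0.0966·46 + 0.0868·69 = 104.1698
  x_2 = 0.0979·19 + 0.1373·58 + 1.0881·89 + 0.1010·95 + 0.0569·28 + 0.0400·46 + 0.0699·69 = 124.5125
  x_3 = 0.0632·19 + 0.1648·58 + 0.1369·89 + 1.1597·95 + 0.1635·28 + 0.1478·46 + 0.1686·69 = 156.1271
  x_4 = 0.1103·19 + 0.1637·58 + 0.0911·89 + 0.1154·95 + 1.0872·28 + 0.0604·46 + 0.1543·69 = 74.5303
  x_5 = 0.0842·19 + 0.1758·58 + 0.1596·89 + 0.0863·95 + 0.1464·28 + 1.0554·46 + 0.1027·69 = 93.9337
  x_6 = 0.1359·19 + 0.1689·58 + 0.1335·89 + 0.1532·95 + 0.0885·28 + 0.1164·46 + 1.1442·69 = 125.5892
Output multipliers (column sums of L):
  Electronics: 1.6387
  Energy: 2.0742
  Agriculture: 1.8359
  Services: 1.8375
  Textiles: 1.7627
  Transport: 1.5901
  Manufacturing: 1.8703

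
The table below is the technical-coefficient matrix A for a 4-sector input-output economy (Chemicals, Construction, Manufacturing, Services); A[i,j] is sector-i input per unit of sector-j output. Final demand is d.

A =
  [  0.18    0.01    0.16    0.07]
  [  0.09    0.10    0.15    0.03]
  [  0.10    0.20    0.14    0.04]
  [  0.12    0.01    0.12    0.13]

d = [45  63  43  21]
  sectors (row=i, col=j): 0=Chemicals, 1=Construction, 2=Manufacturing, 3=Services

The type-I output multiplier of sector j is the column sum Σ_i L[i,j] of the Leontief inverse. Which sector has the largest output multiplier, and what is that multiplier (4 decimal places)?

Form M = I − A:
  [  0.82   -0.01   -0.16   -0.07]
  [ -0.09    0.90   -0.15   -0.03]
  [ -0.10   -0.20    0.86   -0.04]
  [ -0.12   -0.01   -0.12    0.87]
Leontief inverse L = M⁻¹:
  [  1.2775    0.0749    0.2672    0.1177]
  [  0.1674    1.1679    0.2439    0.0650]
  [  0.1970    0.2832    1.2605    0.0836]
  [  0.2053    0.0628    0.2135    1.1779]
Total output x = L · d:
  x_0 = 1.2775·45 + 0.0749·63 + 0.2672·43 + 0.1177·21 = 76.1639
  x_1 = 0.1674·45 + 1.1679·63 + 0.2439·43 + 0.0650·21 = 92.9648
  x_2 = 0.1970·45 + 0.2832·63 + 1.2605·43 + 0.0836·21 = 82.6673
  x_3 = 0.2053·45 + 0.0628·63 + 0.2135·43 + 1.1779·21 = 47.1143
Output multipliers (column sums of L):
  Chemicals: 1.8473
  Construction: 1.5888
  Manufacturing: 1.9851
  Services: 1.4441

Manufacturing (1.9851)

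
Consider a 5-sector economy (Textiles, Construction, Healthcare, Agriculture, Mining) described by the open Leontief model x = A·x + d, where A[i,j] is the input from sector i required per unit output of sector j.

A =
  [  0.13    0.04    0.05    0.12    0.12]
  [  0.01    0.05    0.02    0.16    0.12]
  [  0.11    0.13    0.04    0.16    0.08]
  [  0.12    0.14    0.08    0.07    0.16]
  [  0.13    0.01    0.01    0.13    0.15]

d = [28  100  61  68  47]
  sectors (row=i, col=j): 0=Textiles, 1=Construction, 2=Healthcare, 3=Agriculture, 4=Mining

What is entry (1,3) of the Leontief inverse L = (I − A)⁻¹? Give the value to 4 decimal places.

Form M = I − A:
  [  0.87   -0.04   -0.05   -0.12   -0.12]
  [ -0.01    0.95   -0.02   -0.16   -0.12]
  [ -0.11   -0.13    0.96   -0.16   -0.08]
  [ -0.12   -0.14   -0.08    0.93   -0.16]
  [ -0.13   -0.01   -0.01   -0.13    0.85]
Leontief inverse L = M⁻¹:
  [  1.2280    0.0991    0.0871    0.2237    0.2377]
  [  0.0843    1.1005    0.0495    0.2390    0.2169]
  [  0.2090    0.1999    1.0820    0.2771    0.2117]
  [  0.2280    0.2063    0.1195    1.2025    0.2989]
  [  0.2261    0.0620    0.0449    0.2242    1.2636]
Total output x = L · d:
  x_0 = 1.2280·28 + 0.0991·100 + 0.0871·61 + 0.2237·68 + 0.2377·47 = 75.9896
  x_1 = 0.0843·28 + 1.1005·100 + 0.0495·61 + 0.2390·68 + 0.2169·47 = 141.8755
  x_2 = 0.2090·28 + 0.1999·100 + 1.0820·61 + 0.2771·68 + 0.2117·47 = 120.6410
  x_3 = 0.2280·28 + 0.2063·100 + 0.1195·61 + 1.2025·68 + 0.2989·47 = 130.1264
  x_4 = 0.2261·28 + 0.0620·100 + 0.0449·61 + 0.2242·68 + 1.2636·47 = 89.9062

L[1,3] = 0.2390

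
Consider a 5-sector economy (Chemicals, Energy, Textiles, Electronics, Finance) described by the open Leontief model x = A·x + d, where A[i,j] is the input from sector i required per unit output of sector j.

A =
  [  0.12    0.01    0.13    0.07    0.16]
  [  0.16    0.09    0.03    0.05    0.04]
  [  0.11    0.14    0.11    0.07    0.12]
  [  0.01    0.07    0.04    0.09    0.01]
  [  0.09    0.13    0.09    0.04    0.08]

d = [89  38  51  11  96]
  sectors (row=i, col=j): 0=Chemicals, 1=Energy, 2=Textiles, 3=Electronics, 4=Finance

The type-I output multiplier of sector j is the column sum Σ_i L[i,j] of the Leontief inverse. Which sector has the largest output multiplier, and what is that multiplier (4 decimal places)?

Form M = I − A:
  [  0.88   -0.01   -0.13   -0.07   -0.16]
  [ -0.16    0.91   -0.03   -0.05   -0.04]
  [ -0.11   -0.14    0.89   -0.07   -0.12]
  [ -0.01   -0.07   -0.04    0.91   -0.01]
  [ -0.09   -0.13   -0.09   -0.04    0.92]
Leontief inverse L = M⁻¹:
  [  1.2050    0.0896    0.2091    0.1243    0.2421]
  [  0.2287    1.1361    0.0861    0.0911    0.1014]
  [  0.2115    0.2241    1.1884    0.1289    0.2029]
  [  0.0420    0.1004    0.0628    1.1139    0.0320]
  [  0.1727    0.1956    0.1516    0.0861    1.1462]
Total output x = L · d:
  x_0 = 1.2050·89 + 0.0896·38 + 0.2091·51 + 0.1243·11 + 0.2421·96 = 145.9144
  x_1 = 0.2287·89 + 1.1361·38 + 0.0861·51 + 0.0911·11 + 0.1014·96 = 78.6554
  x_2 = 0.2115·89 + 0.2241·38 + 1.1884·51 + 0.1289·11 + 0.2029·96 = 108.8429
  x_3 = 0.0420·89 + 0.1004·38 + 0.0628·51 + 1.1139·11 + 0.0320·96 = 26.0812
  x_4 = 0.1727·89 + 0.1956·38 + 0.1516·51 + 0.0861·11 + 1.1462·96 = 141.5181
Output multipliers (column sums of L):
  Chemicals: 1.8599
  Energy: 1.7457
  Textiles: 1.6979
  Electronics: 1.5443
  Finance: 1.7246

Chemicals (1.8599)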